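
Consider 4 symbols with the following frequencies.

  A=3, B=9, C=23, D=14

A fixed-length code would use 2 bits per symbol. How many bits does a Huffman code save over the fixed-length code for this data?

11

Fixed-length: 2 bits × 49 symbols = 98 bits.
Huffman merges:
A(3) + B(9) → 12
12 + D(14) → 26
C(23) + 26 → 49
Huffman total = 12 + 26 + 49 = 87 bits.
Saving = 98 − 87 = 11 bits.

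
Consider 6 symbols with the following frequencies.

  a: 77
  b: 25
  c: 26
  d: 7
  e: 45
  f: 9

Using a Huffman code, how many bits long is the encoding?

Merge the two smallest weights repeatedly:
d(7) + f(9) → 16
16 + b(25) → 41
c(26) + 41 → 67
e(45) + 67 → 112
a(77) + 112 → 189
Each symbol's bit-cost is frequency × depth; summing gives 425 bits (equivalently 16 + 41 + 67 + 112 + 189).

425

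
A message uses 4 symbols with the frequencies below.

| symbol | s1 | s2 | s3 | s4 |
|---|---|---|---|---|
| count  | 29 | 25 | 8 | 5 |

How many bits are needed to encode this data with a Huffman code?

118

Merge the two smallest weights repeatedly:
s4(5) + s3(8) → 13
13 + s2(25) → 38
s1(29) + 38 → 67
Total encoded bits = sum of merged weights = 13 + 38 + 67 = 118.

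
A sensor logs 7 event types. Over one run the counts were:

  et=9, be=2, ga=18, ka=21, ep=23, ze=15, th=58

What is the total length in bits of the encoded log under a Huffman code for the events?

Build the Huffman tree bottom-up:
combine be(2), et(9) → 11
combine 11, ze(15) → 26
combine ga(18), ka(21) → 39
combine ep(23), 26 → 49
combine 39, 49 → 88
combine th(58), 88 → 146
The encoded length is the sum of every internal node's weight: 11 + 26 + 39 + 49 + 88 + 146 = 359 bits.

359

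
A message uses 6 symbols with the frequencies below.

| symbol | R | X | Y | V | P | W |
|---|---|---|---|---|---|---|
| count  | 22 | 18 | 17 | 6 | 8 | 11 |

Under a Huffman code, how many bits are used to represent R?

2

Repeatedly merge the two smallest:
merge V(6) and P(8): 14
merge W(11) and 14: 25
merge Y(17) and X(18): 35
merge R(22) and 25: 47
merge 35 and 47: 82
R's leaf is at depth 2, giving a 2-bit codeword.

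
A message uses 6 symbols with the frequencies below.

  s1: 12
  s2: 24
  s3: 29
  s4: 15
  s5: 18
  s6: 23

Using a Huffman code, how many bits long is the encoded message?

310

Build the Huffman tree bottom-up:
combine s1(12), s4(15) → 27
combine s5(18), s6(23) → 41
combine s2(24), 27 → 51
combine s3(29), 41 → 70
combine 51, 70 → 121
Each symbol's bit-cost is frequency × depth; summing gives 310 bits (equivalently 27 + 41 + 51 + 70 + 121).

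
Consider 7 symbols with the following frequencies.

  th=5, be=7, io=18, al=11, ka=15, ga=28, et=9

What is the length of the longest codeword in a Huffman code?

4

Merge the two lowest-weight nodes at each step:
combine th(5), be(7) → 12
combine et(9), al(11) → 20
combine 12, ka(15) → 27
combine io(18), 20 → 38
combine 27, ga(28) → 55
combine 38, 55 → 93
The rarest symbols sit at the bottom; the longest codeword is 4 bits.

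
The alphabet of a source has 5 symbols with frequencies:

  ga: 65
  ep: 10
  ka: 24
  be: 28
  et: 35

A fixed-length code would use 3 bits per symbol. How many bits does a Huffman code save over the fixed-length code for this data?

131

Fixed-length: 3 bits × 162 symbols = 486 bits.
Huffman merges:
combine ep(10), ka(24) → 34
combine be(28), 34 → 62
combine et(35), 62 → 97
combine ga(65), 97 → 162
Huffman total = 34 + 62 + 97 + 162 = 355 bits.
Saving = 486 − 355 = 131 bits.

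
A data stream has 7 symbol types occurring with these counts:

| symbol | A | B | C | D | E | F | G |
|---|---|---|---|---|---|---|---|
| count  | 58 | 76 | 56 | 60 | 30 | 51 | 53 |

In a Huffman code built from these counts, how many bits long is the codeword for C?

Repeatedly merge the two smallest:
merge E(30) and F(51): 81
merge G(53) and C(56): 109
merge A(58) and D(60): 118
merge B(76) and 81: 157
merge 109 and 118: 227
merge 157 and 227: 384
The subtree containing C is merged 3 times, so code length = 3.

3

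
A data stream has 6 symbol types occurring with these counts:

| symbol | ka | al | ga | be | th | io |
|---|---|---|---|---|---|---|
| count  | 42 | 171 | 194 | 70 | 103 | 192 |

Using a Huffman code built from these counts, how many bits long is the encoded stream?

1871

Greedily combine the two least-frequent nodes:
merge ka(42) and be(70): 112
merge th(103) and 112: 215
merge al(171) and io(192): 363
merge ga(194) and 215: 409
merge 363 and 409: 772
Each symbol's bit-cost is frequency × depth; summing gives 1871 bits (equivalently 112 + 215 + 363 + 409 + 772).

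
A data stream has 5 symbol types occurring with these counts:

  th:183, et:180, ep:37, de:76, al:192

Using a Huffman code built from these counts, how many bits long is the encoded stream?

Merge the two smallest weights repeatedly:
combine ep(37), de(76) → 113
combine 113, et(180) → 293
combine th(183), al(192) → 375
combine 293, 375 → 668
Each symbol's bit-cost is frequency × depth; summing gives 1449 bits (equivalently 113 + 293 + 375 + 668).

1449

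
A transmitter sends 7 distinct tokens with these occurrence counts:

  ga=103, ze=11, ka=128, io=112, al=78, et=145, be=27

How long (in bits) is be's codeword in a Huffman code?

Repeatedly merge the two smallest:
combine ze(11), be(27) → 38
combine 38, al(78) → 116
combine ga(103), io(112) → 215
combine 116, ka(128) → 244
combine et(145), 215 → 360
combine 244, 360 → 604
be's leaf is at depth 4, giving a 4-bit codeword.

4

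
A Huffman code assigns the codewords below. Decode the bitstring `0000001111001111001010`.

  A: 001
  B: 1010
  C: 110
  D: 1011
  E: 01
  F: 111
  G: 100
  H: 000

Read left to right; each codeword is recognised as soon as it completes (prefix code):
  000→H | 000→H | 111→F | 100→G | 111→F | 100→G | 1010→B
Decoded message: HHFGFGB

HHFGFGB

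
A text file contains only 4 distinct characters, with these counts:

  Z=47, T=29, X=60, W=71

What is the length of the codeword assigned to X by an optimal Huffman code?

2

Huffman merges, smallest pair first:
T(29) + Z(47) → 76
X(60) + W(71) → 131
76 + 131 → 207
X sits 2 levels below the root, so its codeword is 2 bits.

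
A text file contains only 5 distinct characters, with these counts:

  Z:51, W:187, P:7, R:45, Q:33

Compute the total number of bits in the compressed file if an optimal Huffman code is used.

584

Build the Huffman tree bottom-up:
merge P(7) and Q(33): 40
merge 40 and R(45): 85
merge Z(51) and 85: 136
merge 136 and W(187): 323
Total encoded bits = sum of merged weights = 40 + 85 + 136 + 323 = 584.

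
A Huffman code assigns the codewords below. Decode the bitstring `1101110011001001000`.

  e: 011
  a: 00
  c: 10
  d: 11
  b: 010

Read left to right; each codeword is recognised as soon as it completes (prefix code):
  11→d | 011→e | 10→c | 011→e | 00→a | 10→c | 010→b | 00→a
Decoded message: deceacba

deceacba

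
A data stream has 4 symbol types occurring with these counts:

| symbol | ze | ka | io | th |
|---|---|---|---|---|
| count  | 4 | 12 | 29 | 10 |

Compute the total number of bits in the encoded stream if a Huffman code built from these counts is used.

Greedily combine the two least-frequent nodes:
combine ze(4), th(10) → 14
combine ka(12), 14 → 26
combine 26, io(29) → 55
The encoded length is the sum of every internal node's weight: 14 + 26 + 55 = 95 bits.

95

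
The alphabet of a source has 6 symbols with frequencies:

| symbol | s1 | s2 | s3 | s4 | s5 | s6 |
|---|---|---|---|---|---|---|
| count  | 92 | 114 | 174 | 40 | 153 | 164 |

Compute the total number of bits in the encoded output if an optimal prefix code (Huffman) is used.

1852

Greedily combine the two least-frequent nodes:
s4(40) + s1(92) → 132
s2(114) + 132 → 246
s5(153) + s6(164) → 317
s3(174) + 246 → 420
317 + 420 → 737
Each symbol's bit-cost is frequency × depth; summing gives 1852 bits (equivalently 132 + 246 + 317 + 420 + 737).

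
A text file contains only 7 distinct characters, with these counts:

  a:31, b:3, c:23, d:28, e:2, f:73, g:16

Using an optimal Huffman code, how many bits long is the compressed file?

Greedily combine the two least-frequent nodes:
merge e(2) and b(3): 5
merge 5 and g(16): 21
merge 21 and c(23): 44
merge d(28) and a(31): 59
merge 44 and 59: 103
merge f(73) and 103: 176
Each symbol's bit-cost is frequency × depth; summing gives 408 bits (equivalently 5 + 21 + 44 + 59 + 103 + 176).

408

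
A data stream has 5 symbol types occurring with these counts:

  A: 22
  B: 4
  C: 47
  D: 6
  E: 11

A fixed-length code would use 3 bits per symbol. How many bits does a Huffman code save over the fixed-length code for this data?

Fixed-length: 3 bits × 90 symbols = 270 bits.
Huffman merges:
combine B(4), D(6) → 10
combine 10, E(11) → 21
combine 21, A(22) → 43
combine 43, C(47) → 90
Huffman total = 10 + 21 + 43 + 90 = 164 bits.
Saving = 270 − 164 = 106 bits.

106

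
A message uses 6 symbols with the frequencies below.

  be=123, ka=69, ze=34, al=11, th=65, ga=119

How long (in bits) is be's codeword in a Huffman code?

2

Repeatedly merge the two smallest:
combine al(11), ze(34) → 45
combine 45, th(65) → 110
combine ka(69), 110 → 179
combine ga(119), be(123) → 242
combine 179, 242 → 421
be sits 2 levels below the root, so its codeword is 2 bits.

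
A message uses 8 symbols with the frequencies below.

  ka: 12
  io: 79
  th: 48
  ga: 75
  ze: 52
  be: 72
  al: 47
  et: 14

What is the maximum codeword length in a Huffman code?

Merge the two lowest-weight nodes at each step:
ka(12) + et(14) → 26
26 + al(47) → 73
th(48) + ze(52) → 100
be(72) + 73 → 145
ga(75) + io(79) → 154
100 + 145 → 245
154 + 245 → 399
Maximum depth reached is 5.

5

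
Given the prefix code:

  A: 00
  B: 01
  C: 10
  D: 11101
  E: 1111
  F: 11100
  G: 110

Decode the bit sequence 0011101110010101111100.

Read left to right; each codeword is recognised as soon as it completes (prefix code):
  00→A | 11101→D | 110→G | 01→B | 01→B | 01→B | 1111→E | 00→A
Decoded message: ADGBBBEA

ADGBBBEA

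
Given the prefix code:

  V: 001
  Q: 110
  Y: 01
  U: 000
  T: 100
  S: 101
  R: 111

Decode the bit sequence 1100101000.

Read left to right; each codeword is recognised as soon as it completes (prefix code):
  110→Q | 01→Y | 01→Y | 000→U
Decoded message: QYYU

QYYU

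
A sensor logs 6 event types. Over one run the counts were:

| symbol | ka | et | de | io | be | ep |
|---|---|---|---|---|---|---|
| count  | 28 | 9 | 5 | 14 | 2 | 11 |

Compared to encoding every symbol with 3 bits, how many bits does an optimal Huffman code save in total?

49

Fixed-length: 3 bits × 69 symbols = 207 bits.
Huffman merges:
be(2) + de(5) → 7
7 + et(9) → 16
ep(11) + io(14) → 25
16 + 25 → 41
ka(28) + 41 → 69
Huffman total = 7 + 16 + 25 + 41 + 69 = 158 bits.
Saving = 207 − 158 = 49 bits.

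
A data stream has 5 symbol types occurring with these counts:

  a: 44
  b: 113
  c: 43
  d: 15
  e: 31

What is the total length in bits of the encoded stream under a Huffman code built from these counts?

512

Greedily combine the two least-frequent nodes:
merge d(15) and e(31): 46
merge c(43) and a(44): 87
merge 46 and 87: 133
merge b(113) and 133: 246
Each symbol's bit-cost is frequency × depth; summing gives 512 bits (equivalently 46 + 87 + 133 + 246).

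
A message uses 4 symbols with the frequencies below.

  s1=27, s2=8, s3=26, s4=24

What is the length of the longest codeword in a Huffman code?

2

Merge the two lowest-weight nodes at each step:
merge s2(8) and s4(24): 32
merge s3(26) and s1(27): 53
merge 32 and 53: 85
The rarest symbols sit at the bottom; the longest codeword is 2 bits.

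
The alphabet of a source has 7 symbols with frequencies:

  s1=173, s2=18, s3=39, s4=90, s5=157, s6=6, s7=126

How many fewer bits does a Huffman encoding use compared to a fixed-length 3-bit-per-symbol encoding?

369

Fixed-length: 3 bits × 609 symbols = 1827 bits.
Huffman merges:
merge s6(6) and s2(18): 24
merge 24 and s3(39): 63
merge 63 and s4(90): 153
merge s7(126) and 153: 279
merge s5(157) and s1(173): 330
merge 279 and 330: 609
Huffman total = 24 + 63 + 153 + 279 + 330 + 609 = 1458 bits.
Saving = 1827 − 1458 = 369 bits.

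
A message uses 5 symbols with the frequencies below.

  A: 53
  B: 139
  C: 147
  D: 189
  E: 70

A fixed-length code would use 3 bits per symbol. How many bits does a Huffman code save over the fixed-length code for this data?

475

Fixed-length: 3 bits × 598 symbols = 1794 bits.
Huffman merges:
combine A(53), E(70) → 123
combine 123, B(139) → 262
combine C(147), D(189) → 336
combine 262, 336 → 598
Huffman total = 123 + 262 + 336 + 598 = 1319 bits.
Saving = 1794 − 1319 = 475 bits.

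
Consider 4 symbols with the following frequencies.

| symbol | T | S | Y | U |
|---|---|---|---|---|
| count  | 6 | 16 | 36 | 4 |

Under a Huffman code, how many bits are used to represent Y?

Repeatedly merge the two smallest:
U(4) + T(6) → 10
10 + S(16) → 26
26 + Y(36) → 62
Y is merged only at the final step, so code length = 1.

1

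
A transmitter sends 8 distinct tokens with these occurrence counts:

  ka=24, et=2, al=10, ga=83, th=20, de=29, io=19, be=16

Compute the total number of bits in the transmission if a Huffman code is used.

522

Greedily combine the two least-frequent nodes:
merge et(2) and al(10): 12
merge 12 and be(16): 28
merge io(19) and th(20): 39
merge ka(24) and 28: 52
merge de(29) and 39: 68
merge 52 and 68: 120
merge ga(83) and 120: 203
Total encoded bits = sum of merged weights = 12 + 28 + 39 + 52 + 68 + 120 + 203 = 522.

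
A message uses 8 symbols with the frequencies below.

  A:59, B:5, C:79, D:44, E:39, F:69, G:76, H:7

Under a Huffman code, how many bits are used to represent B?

Build the tree from the bottom:
merge B(5) and H(7): 12
merge 12 and E(39): 51
merge D(44) and 51: 95
merge A(59) and F(69): 128
merge G(76) and C(79): 155
merge 95 and 128: 223
merge 155 and 223: 378
B's leaf is at depth 5, giving a 5-bit codeword.

5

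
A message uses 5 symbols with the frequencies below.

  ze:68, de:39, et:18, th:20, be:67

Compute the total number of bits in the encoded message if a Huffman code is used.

Greedily combine the two least-frequent nodes:
et(18) + th(20) → 38
38 + de(39) → 77
be(67) + ze(68) → 135
77 + 135 → 212
Total encoded bits = sum of merged weights = 38 + 77 + 135 + 212 = 462.

462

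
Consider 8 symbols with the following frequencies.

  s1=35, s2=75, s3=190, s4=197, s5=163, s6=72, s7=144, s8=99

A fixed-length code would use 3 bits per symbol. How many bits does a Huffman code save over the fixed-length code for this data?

Fixed-length: 3 bits × 975 symbols = 2925 bits.
Huffman merges:
s1(35) + s6(72) → 107
s2(75) + s8(99) → 174
107 + s7(144) → 251
s5(163) + 174 → 337
s3(190) + s4(197) → 387
251 + 337 → 588
387 + 588 → 975
Huffman total = 107 + 174 + 251 + 337 + 387 + 588 + 975 = 2819 bits.
Saving = 2925 − 2819 = 106 bits.

106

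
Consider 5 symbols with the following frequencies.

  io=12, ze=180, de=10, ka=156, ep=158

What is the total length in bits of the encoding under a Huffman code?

Merge the two smallest weights repeatedly:
merge de(10) and io(12): 22
merge 22 and ka(156): 178
merge ep(158) and 178: 336
merge ze(180) and 336: 516
Total encoded bits = sum of merged weights = 22 + 178 + 336 + 516 = 1052.

1052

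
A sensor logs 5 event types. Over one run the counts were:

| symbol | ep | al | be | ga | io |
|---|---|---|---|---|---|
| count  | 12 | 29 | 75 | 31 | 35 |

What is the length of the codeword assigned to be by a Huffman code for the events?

1

Huffman merges, smallest pair first:
merge ep(12) and al(29): 41
merge ga(31) and io(35): 66
merge 41 and 66: 107
merge be(75) and 107: 182
be is a child of the root — depth 1, so its codeword is a single bit.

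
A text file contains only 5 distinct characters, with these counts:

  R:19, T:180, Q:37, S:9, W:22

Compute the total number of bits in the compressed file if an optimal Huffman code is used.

432

Merge the two smallest weights repeatedly:
S(9) + R(19) → 28
W(22) + 28 → 50
Q(37) + 50 → 87
87 + T(180) → 267
Each symbol's bit-cost is frequency × depth; summing gives 432 bits (equivalently 28 + 50 + 87 + 267).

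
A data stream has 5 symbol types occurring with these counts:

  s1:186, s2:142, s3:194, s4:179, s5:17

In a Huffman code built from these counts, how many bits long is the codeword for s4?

2

Repeatedly merge the two smallest:
combine s5(17), s2(142) → 159
combine 159, s4(179) → 338
combine s1(186), s3(194) → 380
combine 338, 380 → 718
s4 sits 2 levels below the root, so its codeword is 2 bits.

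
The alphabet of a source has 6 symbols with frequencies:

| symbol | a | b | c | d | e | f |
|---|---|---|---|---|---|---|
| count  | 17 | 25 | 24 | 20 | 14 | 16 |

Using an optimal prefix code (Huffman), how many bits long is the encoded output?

299

Build the Huffman tree bottom-up:
combine e(14), f(16) → 30
combine a(17), d(20) → 37
combine c(24), b(25) → 49
combine 30, 37 → 67
combine 49, 67 → 116
Total encoded bits = sum of merged weights = 30 + 37 + 49 + 67 + 116 = 299.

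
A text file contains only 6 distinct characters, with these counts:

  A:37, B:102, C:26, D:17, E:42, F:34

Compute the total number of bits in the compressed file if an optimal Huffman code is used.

Build the Huffman tree bottom-up:
merge D(17) and C(26): 43
merge F(34) and A(37): 71
merge E(42) and 43: 85
merge 71 and 85: 156
merge B(102) and 156: 258
Each symbol's bit-cost is frequency × depth; summing gives 613 bits (equivalently 43 + 71 + 85 + 156 + 258).

613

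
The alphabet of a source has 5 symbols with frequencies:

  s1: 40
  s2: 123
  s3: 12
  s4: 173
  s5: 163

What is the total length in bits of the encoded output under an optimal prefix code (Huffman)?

Build the Huffman tree bottom-up:
s3(12) + s1(40) → 52
52 + s2(123) → 175
s5(163) + s4(173) → 336
175 + 336 → 511
The encoded length is the sum of every internal node's weight: 52 + 175 + 336 + 511 = 1074 bits.

1074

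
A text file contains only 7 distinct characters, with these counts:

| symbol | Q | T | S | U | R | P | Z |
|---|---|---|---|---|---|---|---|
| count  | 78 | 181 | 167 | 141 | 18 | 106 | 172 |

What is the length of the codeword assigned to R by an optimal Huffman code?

Build the tree from the bottom:
merge R(18) and Q(78): 96
merge 96 and P(106): 202
merge U(141) and S(167): 308
merge Z(172) and T(181): 353
merge 202 and 308: 510
merge 353 and 510: 863
R's leaf is at depth 4, giving a 4-bit codeword.

4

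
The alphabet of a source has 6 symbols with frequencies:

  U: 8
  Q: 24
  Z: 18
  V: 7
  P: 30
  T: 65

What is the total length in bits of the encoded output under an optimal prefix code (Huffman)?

341

Build the Huffman tree bottom-up:
V(7) + U(8) → 15
15 + Z(18) → 33
Q(24) + P(30) → 54
33 + 54 → 87
T(65) + 87 → 152
The encoded length is the sum of every internal node's weight: 15 + 33 + 54 + 87 + 152 = 341 bits.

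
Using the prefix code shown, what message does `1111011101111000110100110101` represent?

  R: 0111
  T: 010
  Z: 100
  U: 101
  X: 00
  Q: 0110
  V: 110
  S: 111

Read left to right; each codeword is recognised as soon as it completes (prefix code):
  111→S | 101→U | 110→V | 111→S | 100→Z | 0110→Q | 100→Z | 110→V | 101→U
Decoded message: SUVSZQZVU

SUVSZQZVU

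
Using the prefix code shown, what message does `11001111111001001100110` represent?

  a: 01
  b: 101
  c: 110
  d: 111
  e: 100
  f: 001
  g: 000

Read left to right; each codeword is recognised as soon as it completes (prefix code):
  110→c | 01→a | 111→d | 111→d | 001→f | 001→f | 100→e | 110→c
Decoded message: caddffec

caddffec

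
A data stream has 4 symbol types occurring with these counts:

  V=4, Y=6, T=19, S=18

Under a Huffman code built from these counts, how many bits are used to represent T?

1

Repeatedly merge the two smallest:
merge V(4) and Y(6): 10
merge 10 and S(18): 28
merge T(19) and 28: 47
T sits one level below the root: a 1-bit codeword.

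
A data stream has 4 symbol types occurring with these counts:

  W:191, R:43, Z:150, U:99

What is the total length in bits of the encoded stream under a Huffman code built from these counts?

Greedily combine the two least-frequent nodes:
R(43) + U(99) → 142
142 + Z(150) → 292
W(191) + 292 → 483
Total encoded bits = sum of merged weights = 142 + 292 + 483 = 917.

917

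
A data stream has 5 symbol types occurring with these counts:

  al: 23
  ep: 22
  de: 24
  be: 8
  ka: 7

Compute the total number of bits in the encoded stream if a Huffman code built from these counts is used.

Greedily combine the two least-frequent nodes:
merge ka(7) and be(8): 15
merge 15 and ep(22): 37
merge al(23) and de(24): 47
merge 37 and 47: 84
Each symbol's bit-cost is frequency × depth; summing gives 183 bits (equivalently 15 + 37 + 47 + 84).

183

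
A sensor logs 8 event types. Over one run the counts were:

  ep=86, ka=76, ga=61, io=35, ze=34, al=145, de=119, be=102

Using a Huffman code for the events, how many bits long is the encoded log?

1898

Merge the two smallest weights repeatedly:
ze(34) + io(35) → 69
ga(61) + 69 → 130
ka(76) + ep(86) → 162
be(102) + de(119) → 221
130 + al(145) → 275
162 + 221 → 383
275 + 383 → 658
The encoded length is the sum of every internal node's weight: 69 + 130 + 162 + 221 + 275 + 383 + 658 = 1898 bits.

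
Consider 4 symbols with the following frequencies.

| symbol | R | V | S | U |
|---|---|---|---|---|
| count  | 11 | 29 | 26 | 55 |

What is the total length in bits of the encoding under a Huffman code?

224

Build the Huffman tree bottom-up:
R(11) + S(26) → 37
V(29) + 37 → 66
U(55) + 66 → 121
The encoded length is the sum of every internal node's weight: 37 + 66 + 121 = 224 bits.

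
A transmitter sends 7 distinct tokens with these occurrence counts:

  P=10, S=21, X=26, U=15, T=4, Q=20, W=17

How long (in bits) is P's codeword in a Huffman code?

4

Huffman merges, smallest pair first:
T(4) + P(10) → 14
14 + U(15) → 29
W(17) + Q(20) → 37
S(21) + X(26) → 47
29 + 37 → 66
47 + 66 → 113
The subtree containing P is merged 4 times, so code length = 4.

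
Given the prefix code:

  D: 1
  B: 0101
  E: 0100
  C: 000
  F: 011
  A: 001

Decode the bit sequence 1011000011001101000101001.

Read left to right; each codeword is recognised as soon as it completes (prefix code):
  1→D | 011→F | 000→C | 011→F | 001→A | 1→D | 0100→E | 0101→B | 001→A
Decoded message: DFCFADEBA

DFCFADEBA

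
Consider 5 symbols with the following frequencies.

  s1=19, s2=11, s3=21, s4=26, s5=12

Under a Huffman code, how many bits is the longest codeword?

Merge the two lowest-weight nodes at each step:
s2(11) + s5(12) → 23
s1(19) + s3(21) → 40
23 + s4(26) → 49
40 + 49 → 89
Maximum depth reached is 3.

3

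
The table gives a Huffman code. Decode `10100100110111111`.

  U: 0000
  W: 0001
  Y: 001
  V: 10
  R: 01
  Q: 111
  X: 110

Read left to right; each codeword is recognised as soon as it completes (prefix code):
  10→V | 10→V | 01→R | 001→Y | 10→V | 111→Q | 111→Q
Decoded message: VVRYVQQ

VVRYVQQ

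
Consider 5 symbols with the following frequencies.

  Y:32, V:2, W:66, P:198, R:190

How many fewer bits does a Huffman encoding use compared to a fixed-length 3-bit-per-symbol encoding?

Fixed-length: 3 bits × 488 symbols = 1464 bits.
Huffman merges:
V(2) + Y(32) → 34
34 + W(66) → 100
100 + R(190) → 290
P(198) + 290 → 488
Huffman total = 34 + 100 + 290 + 488 = 912 bits.
Saving = 1464 − 912 = 552 bits.

552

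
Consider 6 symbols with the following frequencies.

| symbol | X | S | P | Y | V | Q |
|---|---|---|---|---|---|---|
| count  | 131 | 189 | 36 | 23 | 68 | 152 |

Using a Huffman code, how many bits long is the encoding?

Build the Huffman tree bottom-up:
merge Y(23) and P(36): 59
merge 59 and V(68): 127
merge 127 and X(131): 258
merge Q(152) and S(189): 341
merge 258 and 341: 599
The encoded length is the sum of every internal node's weight: 59 + 127 + 258 + 341 + 599 = 1384 bits.

1384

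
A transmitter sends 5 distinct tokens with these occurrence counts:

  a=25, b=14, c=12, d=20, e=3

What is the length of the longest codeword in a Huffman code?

Merge the two lowest-weight nodes at each step:
e(3) + c(12) → 15
b(14) + 15 → 29
d(20) + a(25) → 45
29 + 45 → 74
The rarest symbols sit at the bottom; the longest codeword is 3 bits.

3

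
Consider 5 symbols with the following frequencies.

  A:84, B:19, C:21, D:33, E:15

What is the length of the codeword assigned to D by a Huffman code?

Repeatedly merge the two smallest:
combine E(15), B(19) → 34
combine C(21), D(33) → 54
combine 34, 54 → 88
combine A(84), 88 → 172
The subtree containing D is merged 3 times, so code length = 3.

3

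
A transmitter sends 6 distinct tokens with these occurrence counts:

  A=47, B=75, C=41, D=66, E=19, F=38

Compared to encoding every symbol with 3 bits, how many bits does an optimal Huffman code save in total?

Fixed-length: 3 bits × 286 symbols = 858 bits.
Huffman merges:
merge E(19) and F(38): 57
merge C(41) and A(47): 88
merge 57 and D(66): 123
merge B(75) and 88: 163
merge 123 and 163: 286
Huffman total = 57 + 88 + 123 + 163 + 286 = 717 bits.
Saving = 858 − 717 = 141 bits.

141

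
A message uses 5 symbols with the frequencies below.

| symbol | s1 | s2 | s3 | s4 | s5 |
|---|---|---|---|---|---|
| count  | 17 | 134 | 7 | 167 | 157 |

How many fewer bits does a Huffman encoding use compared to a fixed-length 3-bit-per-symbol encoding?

Fixed-length: 3 bits × 482 symbols = 1446 bits.
Huffman merges:
s3(7) + s1(17) → 24
24 + s2(134) → 158
s5(157) + 158 → 315
s4(167) + 315 → 482
Huffman total = 24 + 158 + 315 + 482 = 979 bits.
Saving = 1446 − 979 = 467 bits.

467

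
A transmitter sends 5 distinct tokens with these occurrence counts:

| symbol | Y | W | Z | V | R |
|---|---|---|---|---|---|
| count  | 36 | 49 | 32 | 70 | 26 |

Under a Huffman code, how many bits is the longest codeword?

Merge the two lowest-weight nodes at each step:
combine R(26), Z(32) → 58
combine Y(36), W(49) → 85
combine 58, V(70) → 128
combine 85, 128 → 213
The first pair merged (R, Z) ends up deepest, at depth 3.

3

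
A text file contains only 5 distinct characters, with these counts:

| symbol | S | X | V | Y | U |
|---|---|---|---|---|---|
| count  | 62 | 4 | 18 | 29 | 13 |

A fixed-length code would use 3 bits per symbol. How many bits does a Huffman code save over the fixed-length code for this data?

136

Fixed-length: 3 bits × 126 symbols = 378 bits.
Huffman merges:
merge X(4) and U(13): 17
merge 17 and V(18): 35
merge Y(29) and 35: 64
merge S(62) and 64: 126
Huffman total = 17 + 35 + 64 + 126 = 242 bits.
Saving = 378 − 242 = 136 bits.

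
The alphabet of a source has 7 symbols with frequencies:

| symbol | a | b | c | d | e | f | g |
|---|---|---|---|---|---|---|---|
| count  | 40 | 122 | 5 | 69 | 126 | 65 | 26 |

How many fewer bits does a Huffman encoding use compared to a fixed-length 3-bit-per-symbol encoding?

217

Fixed-length: 3 bits × 453 symbols = 1359 bits.
Huffman merges:
c(5) + g(26) → 31
31 + a(40) → 71
f(65) + d(69) → 134
71 + b(122) → 193
e(126) + 134 → 260
193 + 260 → 453
Huffman total = 31 + 71 + 134 + 193 + 260 + 453 = 1142 bits.
Saving = 1359 − 1142 = 217 bits.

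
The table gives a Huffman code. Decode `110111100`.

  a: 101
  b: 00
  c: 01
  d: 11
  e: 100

Read left to right; each codeword is recognised as soon as it completes (prefix code):
  11→d | 01→c | 11→d | 100→e
Decoded message: dcde

dcde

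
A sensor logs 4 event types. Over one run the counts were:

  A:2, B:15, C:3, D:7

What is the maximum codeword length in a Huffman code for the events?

Merge the two lowest-weight nodes at each step:
merge A(2) and C(3): 5
merge 5 and D(7): 12
merge 12 and B(15): 27
The rarest symbols sit at the bottom; the longest codeword is 3 bits.

3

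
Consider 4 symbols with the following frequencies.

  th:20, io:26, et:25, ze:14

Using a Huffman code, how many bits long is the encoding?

170

Merge the two smallest weights repeatedly:
combine ze(14), th(20) → 34
combine et(25), io(26) → 51
combine 34, 51 → 85
The encoded length is the sum of every internal node's weight: 34 + 51 + 85 = 170 bits.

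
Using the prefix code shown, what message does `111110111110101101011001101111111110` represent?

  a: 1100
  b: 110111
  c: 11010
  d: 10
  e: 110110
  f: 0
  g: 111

Read left to right; each codeword is recognised as soon as it completes (prefix code):
  111→g | 110111→b | 11010→c | 11010→c | 1100→a | 110111→b | 111→g | 111→g | 0→f
Decoded message: gbccabggf

gbccabggf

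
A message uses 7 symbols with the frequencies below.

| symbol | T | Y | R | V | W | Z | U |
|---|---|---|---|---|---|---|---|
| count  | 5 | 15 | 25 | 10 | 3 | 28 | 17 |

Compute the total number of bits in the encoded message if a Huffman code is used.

264

Build the Huffman tree bottom-up:
W(3) + T(5) → 8
8 + V(10) → 18
Y(15) + U(17) → 32
18 + R(25) → 43
Z(28) + 32 → 60
43 + 60 → 103
Total encoded bits = sum of merged weights = 8 + 18 + 32 + 43 + 60 + 103 = 264.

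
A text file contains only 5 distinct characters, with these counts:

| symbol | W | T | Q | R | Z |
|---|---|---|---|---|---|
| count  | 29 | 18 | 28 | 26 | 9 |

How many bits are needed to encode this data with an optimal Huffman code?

Merge the two smallest weights repeatedly:
merge Z(9) and T(18): 27
merge R(26) and 27: 53
merge Q(28) and W(29): 57
merge 53 and 57: 110
The encoded length is the sum of every internal node's weight: 27 + 53 + 57 + 110 = 247 bits.

247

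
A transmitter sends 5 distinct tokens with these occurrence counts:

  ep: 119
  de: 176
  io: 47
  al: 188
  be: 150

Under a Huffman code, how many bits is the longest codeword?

Merge the two lowest-weight nodes at each step:
io(47) + ep(119) → 166
be(150) + 166 → 316
de(176) + al(188) → 364
316 + 364 → 680
The rarest symbols sit at the bottom; the longest codeword is 3 bits.

3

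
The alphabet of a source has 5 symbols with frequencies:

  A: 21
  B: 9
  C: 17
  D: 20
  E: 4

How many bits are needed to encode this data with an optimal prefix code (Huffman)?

155

Build the Huffman tree bottom-up:
merge E(4) and B(9): 13
merge 13 and C(17): 30
merge D(20) and A(21): 41
merge 30 and 41: 71
Each symbol's bit-cost is frequency × depth; summing gives 155 bits (equivalently 13 + 30 + 41 + 71).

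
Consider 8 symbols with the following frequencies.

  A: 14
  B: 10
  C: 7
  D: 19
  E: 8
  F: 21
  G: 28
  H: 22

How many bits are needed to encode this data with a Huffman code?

Merge the two smallest weights repeatedly:
merge C(7) and E(8): 15
merge B(10) and A(14): 24
merge 15 and D(19): 34
merge F(21) and H(22): 43
merge 24 and G(28): 52
merge 34 and 43: 77
merge 52 and 77: 129
Total encoded bits = sum of merged weights = 15 + 24 + 34 + 43 + 52 + 77 + 129 = 374.

374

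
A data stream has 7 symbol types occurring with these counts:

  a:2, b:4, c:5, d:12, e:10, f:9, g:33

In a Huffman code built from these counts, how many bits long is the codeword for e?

Repeatedly merge the two smallest:
merge a(2) and b(4): 6
merge c(5) and 6: 11
merge f(9) and e(10): 19
merge 11 and d(12): 23
merge 19 and 23: 42
merge g(33) and 42: 75
e sits 3 levels below the root, so its codeword is 3 bits.

3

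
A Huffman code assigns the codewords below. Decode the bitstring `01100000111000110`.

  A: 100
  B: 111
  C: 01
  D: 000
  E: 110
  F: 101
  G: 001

CADBDE

Read left to right; each codeword is recognised as soon as it completes (prefix code):
  01→C | 100→A | 000→D | 111→B | 000→D | 110→E
Decoded message: CADBDE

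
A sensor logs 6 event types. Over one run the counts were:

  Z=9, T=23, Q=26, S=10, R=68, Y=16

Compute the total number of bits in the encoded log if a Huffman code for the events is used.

339

Merge the two smallest weights repeatedly:
combine Z(9), S(10) → 19
combine Y(16), 19 → 35
combine T(23), Q(26) → 49
combine 35, 49 → 84
combine R(68), 84 → 152
Each symbol's bit-cost is frequency × depth; summing gives 339 bits (equivalently 19 + 35 + 49 + 84 + 152).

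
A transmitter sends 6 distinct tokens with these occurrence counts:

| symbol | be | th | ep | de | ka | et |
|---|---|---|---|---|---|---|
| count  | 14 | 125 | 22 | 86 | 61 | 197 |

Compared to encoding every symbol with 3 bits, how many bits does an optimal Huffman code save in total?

386

Fixed-length: 3 bits × 505 symbols = 1515 bits.
Huffman merges:
be(14) + ep(22) → 36
36 + ka(61) → 97
de(86) + 97 → 183
th(125) + 183 → 308
et(197) + 308 → 505
Huffman total = 36 + 97 + 183 + 308 + 505 = 1129 bits.
Saving = 1515 − 1129 = 386 bits.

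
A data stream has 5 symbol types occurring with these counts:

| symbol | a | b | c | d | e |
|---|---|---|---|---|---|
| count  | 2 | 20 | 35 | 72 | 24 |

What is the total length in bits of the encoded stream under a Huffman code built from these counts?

302

Greedily combine the two least-frequent nodes:
a(2) + b(20) → 22
22 + e(24) → 46
c(35) + 46 → 81
d(72) + 81 → 153
The encoded length is the sum of every internal node's weight: 22 + 46 + 81 + 153 = 302 bits.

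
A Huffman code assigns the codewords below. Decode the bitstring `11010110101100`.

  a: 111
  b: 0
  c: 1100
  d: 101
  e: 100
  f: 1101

Read left to right; each codeword is recognised as soon as it completes (prefix code):
  1101→f | 0→b | 1101→f | 0→b | 1100→c
Decoded message: fbfbc

fbfbc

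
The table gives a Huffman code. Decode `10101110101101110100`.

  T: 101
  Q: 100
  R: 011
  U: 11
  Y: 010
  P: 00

TRTRRTP

Read left to right; each codeword is recognised as soon as it completes (prefix code):
  101→T | 011→R | 101→T | 011→R | 011→R | 101→T | 00→P
Decoded message: TRTRRTP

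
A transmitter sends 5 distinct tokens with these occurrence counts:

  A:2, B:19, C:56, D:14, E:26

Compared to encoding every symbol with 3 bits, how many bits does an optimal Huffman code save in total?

122

Fixed-length: 3 bits × 117 symbols = 351 bits.
Huffman merges:
merge A(2) and D(14): 16
merge 16 and B(19): 35
merge E(26) and 35: 61
merge C(56) and 61: 117
Huffman total = 16 + 35 + 61 + 117 = 229 bits.
Saving = 351 − 229 = 122 bits.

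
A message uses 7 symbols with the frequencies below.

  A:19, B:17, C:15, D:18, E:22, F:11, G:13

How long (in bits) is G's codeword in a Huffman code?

Repeatedly merge the two smallest:
merge F(11) and G(13): 24
merge C(15) and B(17): 32
merge D(18) and A(19): 37
merge E(22) and 24: 46
merge 32 and 37: 69
merge 46 and 69: 115
The subtree containing G is merged 3 times, so code length = 3.

3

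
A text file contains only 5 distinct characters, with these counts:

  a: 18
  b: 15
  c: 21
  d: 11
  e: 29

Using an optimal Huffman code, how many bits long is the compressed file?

Greedily combine the two least-frequent nodes:
d(11) + b(15) → 26
a(18) + c(21) → 39
26 + e(29) → 55
39 + 55 → 94
Total encoded bits = sum of merged weights = 26 + 39 + 55 + 94 = 214.

214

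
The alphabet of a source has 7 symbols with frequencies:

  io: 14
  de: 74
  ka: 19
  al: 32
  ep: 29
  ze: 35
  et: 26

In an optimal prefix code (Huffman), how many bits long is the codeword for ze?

2

Build the tree from the bottom:
io(14) + ka(19) → 33
et(26) + ep(29) → 55
al(32) + 33 → 65
ze(35) + 55 → 90
65 + de(74) → 139
90 + 139 → 229
ze's leaf is at depth 2, giving a 2-bit codeword.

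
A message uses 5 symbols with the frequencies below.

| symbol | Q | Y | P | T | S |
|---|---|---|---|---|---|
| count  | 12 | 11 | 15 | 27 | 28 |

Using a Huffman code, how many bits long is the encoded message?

209

Build the Huffman tree bottom-up:
combine Y(11), Q(12) → 23
combine P(15), 23 → 38
combine T(27), S(28) → 55
combine 38, 55 → 93
The encoded length is the sum of every internal node's weight: 23 + 38 + 55 + 93 = 209 bits.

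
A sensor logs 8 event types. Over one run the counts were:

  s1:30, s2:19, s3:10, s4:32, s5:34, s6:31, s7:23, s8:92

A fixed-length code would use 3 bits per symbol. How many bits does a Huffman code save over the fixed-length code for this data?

63

Fixed-length: 3 bits × 271 symbols = 813 bits.
Huffman merges:
combine s3(10), s2(19) → 29
combine s7(23), 29 → 52
combine s1(30), s6(31) → 61
combine s4(32), s5(34) → 66
combine 52, 61 → 113
combine 66, s8(92) → 158
combine 113, 158 → 271
Huffman total = 29 + 52 + 61 + 66 + 113 + 158 + 271 = 750 bits.
Saving = 813 − 750 = 63 bits.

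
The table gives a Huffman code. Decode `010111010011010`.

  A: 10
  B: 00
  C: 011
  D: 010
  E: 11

Read left to right; each codeword is recognised as soon as it completes (prefix code):
  010→D | 11→E | 10→A | 10→A | 011→C | 010→D
Decoded message: DEAACD

DEAACD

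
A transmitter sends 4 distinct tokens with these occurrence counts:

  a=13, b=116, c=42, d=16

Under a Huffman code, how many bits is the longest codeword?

Merge the two lowest-weight nodes at each step:
a(13) + d(16) → 29
29 + c(42) → 71
71 + b(116) → 187
The rarest symbols sit at the bottom; the longest codeword is 3 bits.

3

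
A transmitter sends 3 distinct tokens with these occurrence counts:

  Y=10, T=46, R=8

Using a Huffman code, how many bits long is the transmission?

82

Build the Huffman tree bottom-up:
merge R(8) and Y(10): 18
merge 18 and T(46): 64
Total encoded bits = sum of merged weights = 18 + 64 = 82.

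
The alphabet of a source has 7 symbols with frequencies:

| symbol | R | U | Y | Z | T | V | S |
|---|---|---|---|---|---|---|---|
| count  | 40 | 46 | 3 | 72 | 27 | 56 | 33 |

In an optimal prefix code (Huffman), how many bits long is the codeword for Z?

2

Build the tree from the bottom:
combine Y(3), T(27) → 30
combine 30, S(33) → 63
combine R(40), U(46) → 86
combine V(56), 63 → 119
combine Z(72), 86 → 158
combine 119, 158 → 277
Z sits 2 levels below the root, so its codeword is 2 bits.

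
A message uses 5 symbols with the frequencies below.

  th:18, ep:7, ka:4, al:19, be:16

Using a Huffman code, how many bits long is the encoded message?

139

Merge the two smallest weights repeatedly:
merge ka(4) and ep(7): 11
merge 11 and be(16): 27
merge th(18) and al(19): 37
merge 27 and 37: 64
The encoded length is the sum of every internal node's weight: 11 + 27 + 37 + 64 = 139 bits.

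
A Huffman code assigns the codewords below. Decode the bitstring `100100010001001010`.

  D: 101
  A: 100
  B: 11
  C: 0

AACACADC

Read left to right; each codeword is recognised as soon as it completes (prefix code):
  100→A | 100→A | 0→C | 100→A | 0→C | 100→A | 101→D | 0→C
Decoded message: AACACADC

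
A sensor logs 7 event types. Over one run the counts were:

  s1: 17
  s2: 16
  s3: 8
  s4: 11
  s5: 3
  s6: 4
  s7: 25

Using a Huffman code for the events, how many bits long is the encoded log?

Merge the two smallest weights repeatedly:
merge s5(3) and s6(4): 7
merge 7 and s3(8): 15
merge s4(11) and 15: 26
merge s2(16) and s1(17): 33
merge s7(25) and 26: 51
merge 33 and 51: 84
Each symbol's bit-cost is frequency × depth; summing gives 216 bits (equivalently 7 + 15 + 26 + 33 + 51 + 84).

216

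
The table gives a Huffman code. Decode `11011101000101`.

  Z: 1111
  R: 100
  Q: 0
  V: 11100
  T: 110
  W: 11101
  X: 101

TWQQQX

Read left to right; each codeword is recognised as soon as it completes (prefix code):
  110→T | 11101→W | 0→Q | 0→Q | 0→Q | 101→X
Decoded message: TWQQQX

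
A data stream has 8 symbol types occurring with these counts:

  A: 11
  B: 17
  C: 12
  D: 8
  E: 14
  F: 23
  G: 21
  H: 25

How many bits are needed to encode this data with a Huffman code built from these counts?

Build the Huffman tree bottom-up:
D(8) + A(11) → 19
C(12) + E(14) → 26
B(17) + 19 → 36
G(21) + F(23) → 44
H(25) + 26 → 51
36 + 44 → 80
51 + 80 → 131
Total encoded bits = sum of merged weights = 19 + 26 + 36 + 44 + 51 + 80 + 131 = 387.

387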